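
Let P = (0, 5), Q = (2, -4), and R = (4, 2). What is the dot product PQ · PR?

35

PQ = Q − P = (2, -9)
PR = R − P = (4, -3)
PQ · PR = 2·4 + (-9)·(-3) = 8 + 27 = 35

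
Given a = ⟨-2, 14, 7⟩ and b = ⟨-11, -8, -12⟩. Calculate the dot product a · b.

-174

a · b = (-2)·(-11) + 14·(-8) + 7·(-12) = 22 - 112 - 84 = -174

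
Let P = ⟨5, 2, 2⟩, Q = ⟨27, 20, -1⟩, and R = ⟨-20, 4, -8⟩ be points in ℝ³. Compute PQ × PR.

(-174, 295, 494)

PQ = (22, 18, -3)
PR = (-25, 2, -10)
i: 18·(-10) - (-3)·2 = -180 - (-6) = -174
j: (-3)·(-25) - 22·(-10) = 75 - (-220) = 295
k: 22·2 - 18·(-25) = 44 - (-450) = 494
PQ × PR = (-174, 295, 494)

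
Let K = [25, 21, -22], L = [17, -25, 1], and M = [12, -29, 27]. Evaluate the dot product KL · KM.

KL = L − K = (-8, -46, 23)
KM = M − K = (-13, -50, 49)
KL · KM = (-8)·(-13) + (-46)·(-50) + 23·49 = 104 + 2300 + 1127 = 3531

3531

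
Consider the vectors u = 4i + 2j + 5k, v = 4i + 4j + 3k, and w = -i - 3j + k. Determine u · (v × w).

-2

v × w:
i: 4·1 - 3·(-3) = 4 - (-9) = 13
j: 3·(-1) - 4·1 = -3 - 4 = -7
k: 4·(-3) - 4·(-1) = -12 - (-4) = -8
v × w = (13, -7, -8)
u · (v × w) = 4·13 + 2·(-7) + 5·(-8) = 52 - 14 - 40 = -2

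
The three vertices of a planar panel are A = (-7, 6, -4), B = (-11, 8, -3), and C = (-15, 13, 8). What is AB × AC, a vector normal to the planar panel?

AB = (-4, 2, 1)
AC = (-8, 7, 12)
i: 2·12 - 1·7 = 24 - 7 = 17
j: 1·(-8) - (-4)·12 = -8 - (-48) = 40
k: (-4)·7 - 2·(-8) = -28 - (-16) = -12
AB × AC = (17, 40, -12)

(17, 40, -12)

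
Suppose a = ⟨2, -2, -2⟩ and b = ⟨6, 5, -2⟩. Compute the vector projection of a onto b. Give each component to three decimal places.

a · b = 2·6 + (-2)·5 + (-2)·(-2) = 12 - 10 + 4 = 6
|b|² = 36 + 25 + 4 = 65
proj_b a = (6/65) · (6, 5, -2) ≈ (0.554, 0.462, -0.185)

(0.554, 0.462, -0.185)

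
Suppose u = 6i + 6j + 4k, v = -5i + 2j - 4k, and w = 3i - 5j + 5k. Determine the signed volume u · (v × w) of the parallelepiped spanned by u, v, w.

v × w:
i: 2·5 - (-4)·(-5) = 10 - 20 = -10
j: (-4)·3 - (-5)·5 = -12 - (-25) = 13
k: (-5)·(-5) - 2·3 = 25 - 6 = 19
v × w = (-10, 13, 19)
u · (v × w) = 6·(-10) + 6·13 + 4·19 = -60 + 78 + 76 = 94

94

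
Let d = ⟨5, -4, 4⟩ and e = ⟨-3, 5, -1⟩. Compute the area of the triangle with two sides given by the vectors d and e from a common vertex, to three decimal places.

10.886

i: (-4)·(-1) - 4·5 = 4 - 20 = -16
j: 4·(-3) - 5·(-1) = -12 - (-5) = -7
k: 5·5 - (-4)·(-3) = 25 - 12 = 13
d × e = (-16, -7, 13)
|d × e| = √((-16)² + (-7)² + 13²) = √474 ≈ 21.7715
area = ½ · 21.7715 ≈ 10.886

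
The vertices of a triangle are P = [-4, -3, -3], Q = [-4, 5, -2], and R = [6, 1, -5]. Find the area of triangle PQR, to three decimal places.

PQ = (0, 8, 1),  PR = (10, 4, -2)
i: 8·(-2) - 1·4 = -16 - 4 = -20
j: 1·10 - 0·(-2) = 10 - 0 = 10
k: 0·4 - 8·10 = 0 - 80 = -80
PQ × PR = (-20, 10, -80)
|PQ × PR| = √6900 ≈ 83.0662
area = ½ · 83.0662 ≈ 41.533

41.533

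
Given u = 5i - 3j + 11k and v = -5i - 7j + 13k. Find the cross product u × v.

(38, -120, -50)

i: (-3)·13 - 11·(-7) = -39 - (-77) = 38
j: 11·(-5) - 5·13 = -55 - 65 = -120
k: 5·(-7) - (-3)·(-5) = -35 - 15 = -50
u × v = (38, -120, -50)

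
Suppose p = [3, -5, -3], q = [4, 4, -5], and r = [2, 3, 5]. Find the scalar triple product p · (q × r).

243

q × r:
i: 4·5 - (-5)·3 = 20 - (-15) = 35
j: (-5)·2 - 4·5 = -10 - 20 = -30
k: 4·3 - 4·2 = 12 - 8 = 4
q × r = (35, -30, 4)
p · (q × r) = 3·35 + (-5)·(-30) + (-3)·4 = 105 + 150 - 12 = 243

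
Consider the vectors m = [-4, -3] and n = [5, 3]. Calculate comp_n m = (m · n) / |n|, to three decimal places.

-4.973

m · n = (-4)·5 + (-3)·3 = -20 - 9 = -29
|n| = √(25 + 9) = √34 ≈ 5.8310
comp_n m = -29 / √34 ≈ -4.973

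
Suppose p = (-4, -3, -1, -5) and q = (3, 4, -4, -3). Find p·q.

-5

p · q = (-4)·3 + (-3)·4 + (-1)·(-4) + (-5)·(-3) = -12 - 12 + 4 + 15 = -5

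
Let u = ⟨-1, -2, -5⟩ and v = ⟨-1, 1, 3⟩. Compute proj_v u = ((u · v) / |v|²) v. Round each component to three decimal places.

u · v = (-1)·(-1) + (-2)·1 + (-5)·3 = 1 - 2 - 15 = -16
|v|² = 1 + 1 + 9 = 11
proj_v u = (-16/11) · (-1, 1, 3) ≈ (1.455, -1.455, -4.364)

(1.455, -1.455, -4.364)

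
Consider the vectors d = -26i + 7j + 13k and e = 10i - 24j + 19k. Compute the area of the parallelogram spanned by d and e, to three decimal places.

945.683

i: 7·19 - 13·(-24) = 133 - (-312) = 445
j: 13·10 - (-26)·19 = 130 - (-494) = 624
k: (-26)·(-24) - 7·10 = 624 - 70 = 554
d × e = (445, 624, 554)
|d × e| = √(445² + 624² + 554²) = √894317 ≈ 945.6834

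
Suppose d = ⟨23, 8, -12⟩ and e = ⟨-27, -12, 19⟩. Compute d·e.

d · e = 23·(-27) + 8·(-12) + (-12)·19 = -621 - 96 - 228 = -945

-945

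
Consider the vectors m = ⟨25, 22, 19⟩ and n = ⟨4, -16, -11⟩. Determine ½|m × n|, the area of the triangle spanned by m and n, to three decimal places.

i: 22·(-11) - 19·(-16) = -242 - (-304) = 62
j: 19·4 - 25·(-11) = 76 - (-275) = 351
k: 25·(-16) - 22·4 = -400 - 88 = -488
m × n = (62, 351, -488)
|m × n| = √(62² + 351² + (-488)²) = √365189 ≈ 604.3087
area = ½ · 604.3087 ≈ 302.154

302.154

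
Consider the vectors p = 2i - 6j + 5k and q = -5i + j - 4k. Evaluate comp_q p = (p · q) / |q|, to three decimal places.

p · q = 2·(-5) + (-6)·1 + 5·(-4) = -10 - 6 - 20 = -36
|q| = √(25 + 1 + 16) = √42 ≈ 6.4807
comp_q p = -36 / √42 ≈ -5.555

-5.555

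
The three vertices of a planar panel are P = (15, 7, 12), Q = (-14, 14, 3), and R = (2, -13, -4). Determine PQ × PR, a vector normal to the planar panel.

(-292, -347, 671)

PQ = (-29, 7, -9)
PR = (-13, -20, -16)
i: 7·(-16) - (-9)·(-20) = -112 - 180 = -292
j: (-9)·(-13) - (-29)·(-16) = 117 - 464 = -347
k: (-29)·(-20) - 7·(-13) = 580 - (-91) = 671
PQ × PR = (-292, -347, 671)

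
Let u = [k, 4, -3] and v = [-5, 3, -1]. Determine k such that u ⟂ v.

3

u · v = k·(-5) + 4·3 + (-3)·(-1) = 15 - 5k
Set equal to 0: -5k = -15, so k = 3.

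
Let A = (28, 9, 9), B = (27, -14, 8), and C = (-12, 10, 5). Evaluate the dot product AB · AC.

21

AB = B − A = (-1, -23, -1)
AC = C − A = (-40, 1, -4)
AB · AC = (-1)·(-40) + (-23)·1 + (-1)·(-4) = 40 - 23 + 4 = 21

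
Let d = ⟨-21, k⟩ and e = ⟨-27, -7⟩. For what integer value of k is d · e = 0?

d · e = (-21)·(-27) + k·(-7) = 567 - 7k
Set equal to 0: -7k = -567, so k = 81.

81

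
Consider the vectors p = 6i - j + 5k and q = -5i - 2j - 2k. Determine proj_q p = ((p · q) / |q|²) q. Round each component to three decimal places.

(5.758, 2.303, 2.303)

p · q = 6·(-5) + (-1)·(-2) + 5·(-2) = -30 + 2 - 10 = -38
|q|² = 25 + 4 + 4 = 33
proj_q p = (-38/33) · (-5, -2, -2) ≈ (5.758, 2.303, 2.303)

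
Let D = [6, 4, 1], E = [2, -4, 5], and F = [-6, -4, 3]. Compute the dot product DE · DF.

120

DE = E − D = (-4, -8, 4)
DF = F − D = (-12, -8, 2)
DE · DF = (-4)·(-12) + (-8)·(-8) + 4·2 = 48 + 64 + 8 = 120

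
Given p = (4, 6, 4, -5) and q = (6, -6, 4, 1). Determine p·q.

p · q = 4·6 + 6·(-6) + 4·4 + (-5)·1 = 24 - 36 + 16 - 5 = -1

-1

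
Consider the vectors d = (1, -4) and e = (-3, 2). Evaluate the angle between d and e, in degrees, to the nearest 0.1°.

d · e = 1·(-3) + (-4)·2 = -3 - 8 = -11
|d|² = 1 + 16 = 17,  |d| = √17 ≈ 4.123106
|e|² = 9 + 4 = 13,  |e| = √13 ≈ 3.605551
cos θ = -11 / (4.123106 · 3.605551) ≈ -0.73994
θ = arccos(-0.73994) ≈ 137.7°

137.7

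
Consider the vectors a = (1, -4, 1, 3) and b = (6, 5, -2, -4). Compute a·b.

-28

a · b = 1·6 + (-4)·5 + 1·(-2) + 3·(-4) = 6 - 20 - 2 - 12 = -28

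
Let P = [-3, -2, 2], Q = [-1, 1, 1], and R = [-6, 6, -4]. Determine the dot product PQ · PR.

PQ = Q − P = (2, 3, -1)
PR = R − P = (-3, 8, -6)
PQ · PR = 2·(-3) + 3·8 + (-1)·(-6) = -6 + 24 + 6 = 24

24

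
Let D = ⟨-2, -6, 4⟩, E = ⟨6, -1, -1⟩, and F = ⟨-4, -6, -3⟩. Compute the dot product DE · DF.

DE = E − D = (8, 5, -5)
DF = F − D = (-2, 0, -7)
DE · DF = 8·(-2) + 5·0 + (-5)·(-7) = -16 + 0 + 35 = 19

19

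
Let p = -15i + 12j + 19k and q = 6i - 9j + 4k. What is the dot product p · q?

-122

p · q = (-15)·6 + 12·(-9) + 19·4 = -90 - 108 + 76 = -122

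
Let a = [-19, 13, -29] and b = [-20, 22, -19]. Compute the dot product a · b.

a · b = (-19)·(-20) + 13·22 + (-29)·(-19) = 380 + 286 + 551 = 1217

1217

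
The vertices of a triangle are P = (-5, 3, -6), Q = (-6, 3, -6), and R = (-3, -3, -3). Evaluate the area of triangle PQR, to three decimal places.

PQ = (-1, 0, 0),  PR = (2, -6, 3)
i: 0·3 - 0·(-6) = 0 - 0 = 0
j: 0·2 - (-1)·3 = 0 - (-3) = 3
k: (-1)·(-6) - 0·2 = 6 - 0 = 6
PQ × PR = (0, 3, 6)
|PQ × PR| = √45 ≈ 6.7082
area = ½ · 6.7082 ≈ 3.354

3.354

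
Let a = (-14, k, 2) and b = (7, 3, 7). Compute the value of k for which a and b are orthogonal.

a · b = (-14)·7 + k·3 + 2·7 = -84 + 3k
Set equal to 0: 3k = 84, so k = 28.

28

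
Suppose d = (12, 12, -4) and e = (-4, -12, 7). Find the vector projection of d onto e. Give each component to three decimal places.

d · e = 12·(-4) + 12·(-12) + (-4)·7 = -48 - 144 - 28 = -220
|e|² = 16 + 144 + 49 = 209
proj_e d = (-220/209) · (-4, -12, 7) ≈ (4.211, 12.632, -7.368)

(4.211, 12.632, -7.368)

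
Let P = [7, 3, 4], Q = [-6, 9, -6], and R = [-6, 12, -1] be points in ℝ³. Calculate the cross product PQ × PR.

(60, 65, -39)

PQ = (-13, 6, -10)
PR = (-13, 9, -5)
i: 6·(-5) - (-10)·9 = -30 - (-90) = 60
j: (-10)·(-13) - (-13)·(-5) = 130 - 65 = 65
k: (-13)·9 - 6·(-13) = -117 - (-78) = -39
PQ × PR = (60, 65, -39)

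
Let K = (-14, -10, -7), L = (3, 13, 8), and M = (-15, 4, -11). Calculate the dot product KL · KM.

245

KL = L − K = (17, 23, 15)
KM = M − K = (-1, 14, -4)
KL · KM = 17·(-1) + 23·14 + 15·(-4) = -17 + 322 - 60 = 245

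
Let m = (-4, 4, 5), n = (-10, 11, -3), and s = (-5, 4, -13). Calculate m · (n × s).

139

n × s:
i: 11·(-13) - (-3)·4 = -143 - (-12) = -131
j: (-3)·(-5) - (-10)·(-13) = 15 - 130 = -115
k: (-10)·4 - 11·(-5) = -40 - (-55) = 15
n × s = (-131, -115, 15)
m · (n × s) = (-4)·(-131) + 4·(-115) + 5·15 = 524 - 460 + 75 = 139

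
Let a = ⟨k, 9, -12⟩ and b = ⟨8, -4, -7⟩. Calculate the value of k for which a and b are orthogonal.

a · b = k·8 + 9·(-4) + (-12)·(-7) = 48 + 8k
Set equal to 0: 8k = -48, so k = -6.

-6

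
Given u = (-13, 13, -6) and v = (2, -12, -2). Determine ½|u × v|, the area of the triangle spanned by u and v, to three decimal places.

i: 13·(-2) - (-6)·(-12) = -26 - 72 = -98
j: (-6)·2 - (-13)·(-2) = -12 - 26 = -38
k: (-13)·(-12) - 13·2 = 156 - 26 = 130
u × v = (-98, -38, 130)
|u × v| = √((-98)² + (-38)² + 130²) = √27948 ≈ 167.1766
area = ½ · 167.1766 ≈ 83.588

83.588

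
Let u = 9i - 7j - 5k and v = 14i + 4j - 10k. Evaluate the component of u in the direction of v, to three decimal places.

8.379

u · v = 9·14 + (-7)·4 + (-5)·(-10) = 126 - 28 + 50 = 148
|v| = √(196 + 16 + 100) = √312 ≈ 17.6635
comp_v u = 148 / √312 ≈ 8.379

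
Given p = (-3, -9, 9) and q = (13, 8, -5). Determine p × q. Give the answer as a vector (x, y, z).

(-27, 102, 93)

i: (-9)·(-5) - 9·8 = 45 - 72 = -27
j: 9·13 - (-3)·(-5) = 117 - 15 = 102
k: (-3)·8 - (-9)·13 = -24 - (-117) = 93
p × q = (-27, 102, 93)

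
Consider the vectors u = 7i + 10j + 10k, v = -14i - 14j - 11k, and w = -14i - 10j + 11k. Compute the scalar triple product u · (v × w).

v × w:
i: (-14)·11 - (-11)·(-10) = -154 - 110 = -264
j: (-11)·(-14) - (-14)·11 = 154 - (-154) = 308
k: (-14)·(-10) - (-14)·(-14) = 140 - 196 = -56
v × w = (-264, 308, -56)
u · (v × w) = 7·(-264) + 10·308 + 10·(-56) = -1848 + 3080 - 560 = 672

672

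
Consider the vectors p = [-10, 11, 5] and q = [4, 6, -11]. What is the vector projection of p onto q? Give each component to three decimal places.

p · q = (-10)·4 + 11·6 + 5·(-11) = -40 + 66 - 55 = -29
|q|² = 16 + 36 + 121 = 173
proj_q p = (-29/173) · (4, 6, -11) ≈ (-0.671, -1.006, 1.844)

(-0.671, -1.006, 1.844)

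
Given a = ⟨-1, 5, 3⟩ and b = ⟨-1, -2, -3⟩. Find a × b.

(-9, -6, 7)

i: 5·(-3) - 3·(-2) = -15 - (-6) = -9
j: 3·(-1) - (-1)·(-3) = -3 - 3 = -6
k: (-1)·(-2) - 5·(-1) = 2 - (-5) = 7
a × b = (-9, -6, 7)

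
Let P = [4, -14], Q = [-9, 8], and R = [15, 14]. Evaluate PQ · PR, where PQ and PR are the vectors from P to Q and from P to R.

PQ = Q − P = (-13, 22)
PR = R − P = (11, 28)
PQ · PR = (-13)·11 + 22·28 = -143 + 616 = 473

473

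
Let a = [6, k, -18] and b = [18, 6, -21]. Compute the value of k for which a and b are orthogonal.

-81

a · b = 6·18 + k·6 + (-18)·(-21) = 486 + 6k
Set equal to 0: 6k = -486, so k = -81.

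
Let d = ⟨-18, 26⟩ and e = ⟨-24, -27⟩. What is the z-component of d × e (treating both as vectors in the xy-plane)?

(-18)·(-27) - 26·(-24) = 486 - (-624) = 1110

1110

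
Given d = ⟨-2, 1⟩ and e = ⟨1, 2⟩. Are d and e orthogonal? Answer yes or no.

d · e = (-2)·1 + 1·2 = -2 + 2 = 0
Zero, so the vectors are orthogonal.

yes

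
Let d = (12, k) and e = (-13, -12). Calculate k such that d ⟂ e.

-13

d · e = 12·(-13) + k·(-12) = -156 - 12k
Set equal to 0: -12k = 156, so k = -13.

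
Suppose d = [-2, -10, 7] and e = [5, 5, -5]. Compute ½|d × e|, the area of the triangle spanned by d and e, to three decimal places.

i: (-10)·(-5) - 7·5 = 50 - 35 = 15
j: 7·5 - (-2)·(-5) = 35 - 10 = 25
k: (-2)·5 - (-10)·5 = -10 - (-50) = 40
d × e = (15, 25, 40)
|d × e| = √(15² + 25² + 40²) = √2450 ≈ 49.4975
area = ½ · 49.4975 ≈ 24.749

24.749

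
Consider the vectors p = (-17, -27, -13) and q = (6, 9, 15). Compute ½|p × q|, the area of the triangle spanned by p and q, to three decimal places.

i: (-27)·15 - (-13)·9 = -405 - (-117) = -288
j: (-13)·6 - (-17)·15 = -78 - (-255) = 177
k: (-17)·9 - (-27)·6 = -153 - (-162) = 9
p × q = (-288, 177, 9)
|p × q| = √((-288)² + 177² + 9²) = √114354 ≈ 338.1627
area = ½ · 338.1627 ≈ 169.081

169.081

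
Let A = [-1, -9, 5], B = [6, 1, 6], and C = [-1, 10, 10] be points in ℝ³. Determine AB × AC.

AB = (7, 10, 1)
AC = (0, 19, 5)
i: 10·5 - 1·19 = 50 - 19 = 31
j: 1·0 - 7·5 = 0 - 35 = -35
k: 7·19 - 10·0 = 133 - 0 = 133
AB × AC = (31, -35, 133)

(31, -35, 133)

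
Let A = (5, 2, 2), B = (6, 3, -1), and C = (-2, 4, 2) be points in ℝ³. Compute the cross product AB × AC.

AB = (1, 1, -3)
AC = (-7, 2, 0)
i: 1·0 - (-3)·2 = 0 - (-6) = 6
j: (-3)·(-7) - 1·0 = 21 - 0 = 21
k: 1·2 - 1·(-7) = 2 - (-7) = 9
AB × AC = (6, 21, 9)

(6, 21, 9)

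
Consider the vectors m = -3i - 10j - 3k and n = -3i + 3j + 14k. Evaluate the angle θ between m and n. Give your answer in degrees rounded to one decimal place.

m · n = (-3)·(-3) + (-10)·3 + (-3)·14 = 9 - 30 - 42 = -63
|m|² = 9 + 100 + 9 = 118,  |m| = √118 ≈ 10.862780
|n|² = 9 + 9 + 196 = 214,  |n| = √214 ≈ 14.628739
cos θ = -63 / (10.862780 · 14.628739) ≈ -0.39645
θ = arccos(-0.39645) ≈ 113.4°

113.4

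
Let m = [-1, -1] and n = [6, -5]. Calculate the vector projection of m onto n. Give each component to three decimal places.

m · n = (-1)·6 + (-1)·(-5) = -6 + 5 = -1
|n|² = 36 + 25 = 61
proj_n m = (-1/61) · (6, -5) ≈ (-0.098, 0.082)

(-0.098, 0.082)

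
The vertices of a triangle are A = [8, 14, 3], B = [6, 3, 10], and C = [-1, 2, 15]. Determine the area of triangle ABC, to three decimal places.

AB = (-2, -11, 7),  AC = (-9, -12, 12)
i: (-11)·12 - 7·(-12) = -132 - (-84) = -48
j: 7·(-9) - (-2)·12 = -63 - (-24) = -39
k: (-2)·(-12) - (-11)·(-9) = 24 - 99 = -75
AB × AC = (-48, -39, -75)
|AB × AC| = √9450 ≈ 97.2111
area = ½ · 97.2111 ≈ 48.606

48.606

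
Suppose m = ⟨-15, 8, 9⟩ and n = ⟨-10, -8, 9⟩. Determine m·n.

167

m · n = (-15)·(-10) + 8·(-8) + 9·9 = 150 - 64 + 81 = 167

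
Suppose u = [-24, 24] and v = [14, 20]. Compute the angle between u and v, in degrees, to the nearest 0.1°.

u · v = (-24)·14 + 24·20 = -336 + 480 = 144
|u|² = 576 + 576 = 1152,  |u| = √1152 ≈ 33.941125
|v|² = 196 + 400 = 596,  |v| = √596 ≈ 24.413111
cos θ = 144 / (33.941125 · 24.413111) ≈ 0.17379
θ = arccos(0.17379) ≈ 80.0°

80.0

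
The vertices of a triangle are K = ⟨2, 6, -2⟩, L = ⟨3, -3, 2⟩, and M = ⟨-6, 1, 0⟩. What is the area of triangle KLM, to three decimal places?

42.098

KL = (1, -9, 4),  KM = (-8, -5, 2)
i: (-9)·2 - 4·(-5) = -18 - (-20) = 2
j: 4·(-8) - 1·2 = -32 - 2 = -34
k: 1·(-5) - (-9)·(-8) = -5 - 72 = -77
KL × KM = (2, -34, -77)
|KL × KM| = √7089 ≈ 84.1962
area = ½ · 84.1962 ≈ 42.098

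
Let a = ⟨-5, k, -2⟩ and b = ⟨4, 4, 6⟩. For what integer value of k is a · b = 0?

a · b = (-5)·4 + k·4 + (-2)·6 = -32 + 4k
Set equal to 0: 4k = 32, so k = 8.

8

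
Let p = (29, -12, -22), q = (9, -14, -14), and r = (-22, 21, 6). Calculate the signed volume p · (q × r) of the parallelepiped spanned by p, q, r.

5660

q × r:
i: (-14)·6 - (-14)·21 = -84 - (-294) = 210
j: (-14)·(-22) - 9·6 = 308 - 54 = 254
k: 9·21 - (-14)·(-22) = 189 - 308 = -119
q × r = (210, 254, -119)
p · (q × r) = 29·210 + (-12)·254 + (-22)·(-119) = 6090 - 3048 + 2618 = 5660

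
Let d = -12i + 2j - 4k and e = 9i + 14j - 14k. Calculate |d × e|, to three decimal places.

277.482

i: 2·(-14) - (-4)·14 = -28 - (-56) = 28
j: (-4)·9 - (-12)·(-14) = -36 - 168 = -204
k: (-12)·14 - 2·9 = -168 - 18 = -186
d × e = (28, -204, -186)
|d × e| = √(28² + (-204)² + (-186)²) = √76996 ≈ 277.4815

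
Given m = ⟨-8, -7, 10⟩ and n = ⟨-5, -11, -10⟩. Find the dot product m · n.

17

m · n = (-8)·(-5) + (-7)·(-11) + 10·(-10) = 40 + 77 - 100 = 17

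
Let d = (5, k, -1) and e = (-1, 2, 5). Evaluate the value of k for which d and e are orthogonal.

5

d · e = 5·(-1) + k·2 + (-1)·5 = -10 + 2k
Set equal to 0: 2k = 10, so k = 5.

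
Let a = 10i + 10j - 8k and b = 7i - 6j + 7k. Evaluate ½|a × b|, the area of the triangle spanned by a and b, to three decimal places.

i: 10·7 - (-8)·(-6) = 70 - 48 = 22
j: (-8)·7 - 10·7 = -56 - 70 = -126
k: 10·(-6) - 10·7 = -60 - 70 = -130
a × b = (22, -126, -130)
|a × b| = √(22² + (-126)² + (-130)²) = √33260 ≈ 182.3732
area = ½ · 182.3732 ≈ 91.187

91.187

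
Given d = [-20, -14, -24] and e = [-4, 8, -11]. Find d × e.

i: (-14)·(-11) - (-24)·8 = 154 - (-192) = 346
j: (-24)·(-4) - (-20)·(-11) = 96 - 220 = -124
k: (-20)·8 - (-14)·(-4) = -160 - 56 = -216
d × e = (346, -124, -216)

(346, -124, -216)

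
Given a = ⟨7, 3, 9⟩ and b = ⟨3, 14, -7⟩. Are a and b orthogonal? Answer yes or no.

a · b = 7·3 + 3·14 + 9·(-7) = 21 + 42 - 63 = 0
Zero, so the vectors are orthogonal.

yes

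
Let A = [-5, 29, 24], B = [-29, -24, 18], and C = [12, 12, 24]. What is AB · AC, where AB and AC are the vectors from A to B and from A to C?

493

AB = B − A = (-24, -53, -6)
AC = C − A = (17, -17, 0)
AB · AC = (-24)·17 + (-53)·(-17) + (-6)·0 = -408 + 901 + 0 = 493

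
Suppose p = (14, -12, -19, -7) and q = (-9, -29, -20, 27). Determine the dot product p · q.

p · q = 14·(-9) + (-12)·(-29) + (-19)·(-20) + (-7)·27 = -126 + 348 + 380 - 189 = 413

413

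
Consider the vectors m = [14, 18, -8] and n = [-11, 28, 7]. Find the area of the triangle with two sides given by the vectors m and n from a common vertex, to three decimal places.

343.038

i: 18·7 - (-8)·28 = 126 - (-224) = 350
j: (-8)·(-11) - 14·7 = 88 - 98 = -10
k: 14·28 - 18·(-11) = 392 - (-198) = 590
m × n = (350, -10, 590)
|m × n| = √(350² + (-10)² + 590²) = √470700 ≈ 686.0758
area = ½ · 686.0758 ≈ 343.038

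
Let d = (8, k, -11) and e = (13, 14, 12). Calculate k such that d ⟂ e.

d · e = 8·13 + k·14 + (-11)·12 = -28 + 14k
Set equal to 0: 14k = 28, so k = 2.

2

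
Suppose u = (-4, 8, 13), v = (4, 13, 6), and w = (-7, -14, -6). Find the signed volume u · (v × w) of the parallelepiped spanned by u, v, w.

v × w:
i: 13·(-6) - 6·(-14) = -78 - (-84) = 6
j: 6·(-7) - 4·(-6) = -42 - (-24) = -18
k: 4·(-14) - 13·(-7) = -56 - (-91) = 35
v × w = (6, -18, 35)
u · (v × w) = (-4)·6 + 8·(-18) + 13·35 = -24 - 144 + 455 = 287

287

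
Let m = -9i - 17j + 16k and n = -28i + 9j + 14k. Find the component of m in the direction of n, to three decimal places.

m · n = (-9)·(-28) + (-17)·9 + 16·14 = 252 - 153 + 224 = 323
|n| = √(784 + 81 + 196) = √1061 ≈ 32.5730
comp_n m = 323 / √1061 ≈ 9.916

9.916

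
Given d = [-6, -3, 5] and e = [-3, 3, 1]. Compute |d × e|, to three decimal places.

33.675

i: (-3)·1 - 5·3 = -3 - 15 = -18
j: 5·(-3) - (-6)·1 = -15 - (-6) = -9
k: (-6)·3 - (-3)·(-3) = -18 - 9 = -27
d × e = (-18, -9, -27)
|d × e| = √((-18)² + (-9)² + (-27)²) = √1134 ≈ 33.6749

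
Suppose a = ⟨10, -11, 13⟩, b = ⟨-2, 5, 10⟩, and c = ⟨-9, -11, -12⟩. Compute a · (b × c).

b × c:
i: 5·(-12) - 10·(-11) = -60 - (-110) = 50
j: 10·(-9) - (-2)·(-12) = -90 - 24 = -114
k: (-2)·(-11) - 5·(-9) = 22 - (-45) = 67
b × c = (50, -114, 67)
a · (b × c) = 10·50 + (-11)·(-114) + 13·67 = 500 + 1254 + 871 = 2625

2625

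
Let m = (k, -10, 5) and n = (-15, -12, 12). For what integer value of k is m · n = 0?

m · n = k·(-15) + (-10)·(-12) + 5·12 = 180 - 15k
Set equal to 0: -15k = -180, so k = 12.

12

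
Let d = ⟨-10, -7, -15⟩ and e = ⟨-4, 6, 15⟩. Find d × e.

(-15, 210, -88)

i: (-7)·15 - (-15)·6 = -105 - (-90) = -15
j: (-15)·(-4) - (-10)·15 = 60 - (-150) = 210
k: (-10)·6 - (-7)·(-4) = -60 - 28 = -88
d × e = (-15, 210, -88)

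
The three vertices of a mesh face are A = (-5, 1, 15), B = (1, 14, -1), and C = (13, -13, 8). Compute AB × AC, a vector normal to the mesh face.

AB = (6, 13, -16)
AC = (18, -14, -7)
i: 13·(-7) - (-16)·(-14) = -91 - 224 = -315
j: (-16)·18 - 6·(-7) = -288 - (-42) = -246
k: 6·(-14) - 13·18 = -84 - 234 = -318
AB × AC = (-315, -246, -318)

(-315, -246, -318)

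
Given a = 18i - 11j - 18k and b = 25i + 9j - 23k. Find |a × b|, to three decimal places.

603.730

i: (-11)·(-23) - (-18)·9 = 253 - (-162) = 415
j: (-18)·25 - 18·(-23) = -450 - (-414) = -36
k: 18·9 - (-11)·25 = 162 - (-275) = 437
a × b = (415, -36, 437)
|a × b| = √(415² + (-36)² + 437²) = √364490 ≈ 603.7301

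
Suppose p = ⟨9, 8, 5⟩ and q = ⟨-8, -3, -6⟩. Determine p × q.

(-33, 14, 37)

i: 8·(-6) - 5·(-3) = -48 - (-15) = -33
j: 5·(-8) - 9·(-6) = -40 - (-54) = 14
k: 9·(-3) - 8·(-8) = -27 - (-64) = 37
p × q = (-33, 14, 37)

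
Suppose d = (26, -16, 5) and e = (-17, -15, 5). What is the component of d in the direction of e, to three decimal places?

-7.624

d · e = 26·(-17) + (-16)·(-15) + 5·5 = -442 + 240 + 25 = -177
|e| = √(289 + 225 + 25) = √539 ≈ 23.2164
comp_e d = -177 / √539 ≈ -7.624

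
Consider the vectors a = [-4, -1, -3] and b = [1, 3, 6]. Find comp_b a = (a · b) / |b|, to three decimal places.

-3.686

a · b = (-4)·1 + (-1)·3 + (-3)·6 = -4 - 3 - 18 = -25
|b| = √(1 + 9 + 36) = √46 ≈ 6.7823
comp_b a = -25 / √46 ≈ -3.686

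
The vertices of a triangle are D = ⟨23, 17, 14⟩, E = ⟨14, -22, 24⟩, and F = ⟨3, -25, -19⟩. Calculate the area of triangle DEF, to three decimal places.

DE = (-9, -39, 10),  DF = (-20, -42, -33)
i: (-39)·(-33) - 10·(-42) = 1287 - (-420) = 1707
j: 10·(-20) - (-9)·(-33) = -200 - 297 = -497
k: (-9)·(-42) - (-39)·(-20) = 378 - 780 = -402
DE × DF = (1707, -497, -402)
|DE × DF| = √3322462 ≈ 1822.7622
area = ½ · 1822.7622 ≈ 911.381

911.381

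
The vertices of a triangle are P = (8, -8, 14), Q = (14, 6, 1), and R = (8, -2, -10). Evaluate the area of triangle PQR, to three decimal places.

PQ = (6, 14, -13),  PR = (0, 6, -24)
i: 14·(-24) - (-13)·6 = -336 - (-78) = -258
j: (-13)·0 - 6·(-24) = 0 - (-144) = 144
k: 6·6 - 14·0 = 36 - 0 = 36
PQ × PR = (-258, 144, 36)
|PQ × PR| = √88596 ≈ 297.6508
area = ½ · 297.6508 ≈ 148.825

148.825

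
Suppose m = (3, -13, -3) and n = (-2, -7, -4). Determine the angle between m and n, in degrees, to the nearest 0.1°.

31.4

m · n = 3·(-2) + (-13)·(-7) + (-3)·(-4) = -6 + 91 + 12 = 97
|m|² = 9 + 169 + 9 = 187,  |m| = √187 ≈ 13.674794
|n|² = 4 + 49 + 16 = 69,  |n| = √69 ≈ 8.306624
cos θ = 97 / (13.674794 · 8.306624) ≈ 0.85394
θ = arccos(0.85394) ≈ 31.4°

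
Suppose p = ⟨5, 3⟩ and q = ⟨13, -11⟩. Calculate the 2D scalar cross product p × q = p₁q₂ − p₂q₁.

5·(-11) - 3·13 = -55 - 39 = -94

-94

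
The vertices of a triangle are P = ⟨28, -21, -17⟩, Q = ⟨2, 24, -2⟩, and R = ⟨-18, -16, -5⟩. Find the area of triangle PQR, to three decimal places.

PQ = (-26, 45, 15),  PR = (-46, 5, 12)
i: 45·12 - 15·5 = 540 - 75 = 465
j: 15·(-46) - (-26)·12 = -690 - (-312) = -378
k: (-26)·5 - 45·(-46) = -130 - (-2070) = 1940
PQ × PR = (465, -378, 1940)
|PQ × PR| = √4122709 ≈ 2030.4455
area = ½ · 2030.4455 ≈ 1015.223

1015.223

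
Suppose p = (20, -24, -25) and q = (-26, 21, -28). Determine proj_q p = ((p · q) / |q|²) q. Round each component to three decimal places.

(4.431, -3.579, 4.772)

p · q = 20·(-26) + (-24)·21 + (-25)·(-28) = -520 - 504 + 700 = -324
|q|² = 676 + 441 + 784 = 1901
proj_q p = (-324/1901) · (-26, 21, -28) ≈ (4.431, -3.579, 4.772)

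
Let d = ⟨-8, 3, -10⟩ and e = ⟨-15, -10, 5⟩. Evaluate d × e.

(-85, 190, 125)

i: 3·5 - (-10)·(-10) = 15 - 100 = -85
j: (-10)·(-15) - (-8)·5 = 150 - (-40) = 190
k: (-8)·(-10) - 3·(-15) = 80 - (-45) = 125
d × e = (-85, 190, 125)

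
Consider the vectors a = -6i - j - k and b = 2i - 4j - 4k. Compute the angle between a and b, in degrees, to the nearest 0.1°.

a · b = (-6)·2 + (-1)·(-4) + (-1)·(-4) = -12 + 4 + 4 = -4
|a|² = 36 + 1 + 1 = 38,  |a| = √38 ≈ 6.164414
|b|² = 4 + 16 + 16 = 36,  |b| = √36 ≈ 6.000000
cos θ = -4 / (6.164414 · 6.000000) ≈ -0.10815
θ = arccos(-0.10815) ≈ 96.2°

96.2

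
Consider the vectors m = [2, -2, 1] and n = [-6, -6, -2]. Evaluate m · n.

-2

m · n = 2·(-6) + (-2)·(-6) + 1·(-2) = -12 + 12 - 2 = -2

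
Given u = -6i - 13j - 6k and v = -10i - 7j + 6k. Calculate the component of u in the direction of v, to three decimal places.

u · v = (-6)·(-10) + (-13)·(-7) + (-6)·6 = 60 + 91 - 36 = 115
|v| = √(100 + 49 + 36) = √185 ≈ 13.6015
comp_v u = 115 / √185 ≈ 8.455

8.455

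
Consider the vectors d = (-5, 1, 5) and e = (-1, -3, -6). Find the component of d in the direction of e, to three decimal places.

d · e = (-5)·(-1) + 1·(-3) + 5·(-6) = 5 - 3 - 30 = -28
|e| = √(1 + 9 + 36) = √46 ≈ 6.7823
comp_e d = -28 / √46 ≈ -4.128

-4.128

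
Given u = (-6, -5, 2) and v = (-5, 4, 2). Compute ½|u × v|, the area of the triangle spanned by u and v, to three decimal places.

26.120

i: (-5)·2 - 2·4 = -10 - 8 = -18
j: 2·(-5) - (-6)·2 = -10 - (-12) = 2
k: (-6)·4 - (-5)·(-5) = -24 - 25 = -49
u × v = (-18, 2, -49)
|u × v| = √((-18)² + 2² + (-49)²) = √2729 ≈ 52.2398
area = ½ · 52.2398 ≈ 26.120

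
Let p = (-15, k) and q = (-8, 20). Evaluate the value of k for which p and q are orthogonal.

p · q = (-15)·(-8) + k·20 = 120 + 20k
Set equal to 0: 20k = -120, so k = -6.

-6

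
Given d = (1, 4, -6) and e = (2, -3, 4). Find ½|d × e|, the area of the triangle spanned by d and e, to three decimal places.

i: 4·4 - (-6)·(-3) = 16 - 18 = -2
j: (-6)·2 - 1·4 = -12 - 4 = -16
k: 1·(-3) - 4·2 = -3 - 8 = -11
d × e = (-2, -16, -11)
|d × e| = √((-2)² + (-16)² + (-11)²) = √381 ≈ 19.5192
area = ½ · 19.5192 ≈ 9.760

9.760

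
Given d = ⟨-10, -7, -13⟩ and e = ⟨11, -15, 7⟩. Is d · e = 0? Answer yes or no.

d · e = (-10)·11 + (-7)·(-15) + (-13)·7 = -110 + 105 - 91 = -96
Nonzero, so the vectors are not orthogonal.

no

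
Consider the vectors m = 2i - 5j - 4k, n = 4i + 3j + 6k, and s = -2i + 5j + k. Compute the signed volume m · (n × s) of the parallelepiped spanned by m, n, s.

n × s:
i: 3·1 - 6·5 = 3 - 30 = -27
j: 6·(-2) - 4·1 = -12 - 4 = -16
k: 4·5 - 3·(-2) = 20 - (-6) = 26
n × s = (-27, -16, 26)
m · (n × s) = 2·(-27) + (-5)·(-16) + (-4)·26 = -54 + 80 - 104 = -78

-78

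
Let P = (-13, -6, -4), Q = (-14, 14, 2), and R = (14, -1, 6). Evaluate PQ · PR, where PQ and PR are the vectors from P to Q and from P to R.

PQ = Q − P = (-1, 20, 6)
PR = R − P = (27, 5, 10)
PQ · PR = (-1)·27 + 20·5 + 6·10 = -27 + 100 + 60 = 133

133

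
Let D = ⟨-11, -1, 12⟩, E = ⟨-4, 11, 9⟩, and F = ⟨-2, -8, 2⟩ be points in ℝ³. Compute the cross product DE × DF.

(-141, 43, -157)

DE = (7, 12, -3)
DF = (9, -7, -10)
i: 12·(-10) - (-3)·(-7) = -120 - 21 = -141
j: (-3)·9 - 7·(-10) = -27 - (-70) = 43
k: 7·(-7) - 12·9 = -49 - 108 = -157
DE × DF = (-141, 43, -157)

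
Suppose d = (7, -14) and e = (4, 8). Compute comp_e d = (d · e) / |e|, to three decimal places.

-9.391

d · e = 7·4 + (-14)·8 = 28 - 112 = -84
|e| = √(16 + 64) = √80 ≈ 8.9443
comp_e d = -84 / √80 ≈ -9.391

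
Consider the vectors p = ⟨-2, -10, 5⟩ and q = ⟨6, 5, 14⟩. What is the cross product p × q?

i: (-10)·14 - 5·5 = -140 - 25 = -165
j: 5·6 - (-2)·14 = 30 - (-28) = 58
k: (-2)·5 - (-10)·6 = -10 - (-60) = 50
p × q = (-165, 58, 50)

(-165, 58, 50)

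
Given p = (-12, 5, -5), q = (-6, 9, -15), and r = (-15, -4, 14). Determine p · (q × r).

q × r:
i: 9·14 - (-15)·(-4) = 126 - 60 = 66
j: (-15)·(-15) - (-6)·14 = 225 - (-84) = 309
k: (-6)·(-4) - 9·(-15) = 24 - (-135) = 159
q × r = (66, 309, 159)
p · (q × r) = (-12)·66 + 5·309 + (-5)·159 = -792 + 1545 - 795 = -42

-42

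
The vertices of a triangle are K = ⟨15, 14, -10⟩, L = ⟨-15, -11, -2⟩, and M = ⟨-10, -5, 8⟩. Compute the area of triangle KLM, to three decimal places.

KL = (-30, -25, 8),  KM = (-25, -19, 18)
i: (-25)·18 - 8·(-19) = -450 - (-152) = -298
j: 8·(-25) - (-30)·18 = -200 - (-540) = 340
k: (-30)·(-19) - (-25)·(-25) = 570 - 625 = -55
KL × KM = (-298, 340, -55)
|KL × KM| = √207429 ≈ 455.4437
area = ½ · 455.4437 ≈ 227.722

227.722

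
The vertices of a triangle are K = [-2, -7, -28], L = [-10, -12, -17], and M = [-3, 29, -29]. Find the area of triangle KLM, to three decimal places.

KL = (-8, -5, 11),  KM = (-1, 36, -1)
i: (-5)·(-1) - 11·36 = 5 - 396 = -391
j: 11·(-1) - (-8)·(-1) = -11 - 8 = -19
k: (-8)·36 - (-5)·(-1) = -288 - 5 = -293
KL × KM = (-391, -19, -293)
|KL × KM| = √239091 ≈ 488.9693
area = ½ · 488.9693 ≈ 244.485

244.485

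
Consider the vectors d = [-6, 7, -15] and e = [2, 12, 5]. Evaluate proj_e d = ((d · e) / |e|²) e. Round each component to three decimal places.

d · e = (-6)·2 + 7·12 + (-15)·5 = -12 + 84 - 75 = -3
|e|² = 4 + 144 + 25 = 173
proj_e d = (-3/173) · (2, 12, 5) ≈ (-0.035, -0.208, -0.087)

(-0.035, -0.208, -0.087)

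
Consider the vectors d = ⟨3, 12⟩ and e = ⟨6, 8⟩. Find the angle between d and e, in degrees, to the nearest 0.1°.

22.8

d · e = 3·6 + 12·8 = 18 + 96 = 114
|d|² = 9 + 144 = 153,  |d| = √153 ≈ 12.369317
|e|² = 36 + 64 = 100,  |e| = √100 ≈ 10.000000
cos θ = 114 / (12.369317 · 10.000000) ≈ 0.92164
θ = arccos(0.92164) ≈ 22.8°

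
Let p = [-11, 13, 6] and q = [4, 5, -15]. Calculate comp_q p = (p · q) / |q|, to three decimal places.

-4.231

p · q = (-11)·4 + 13·5 + 6·(-15) = -44 + 65 - 90 = -69
|q| = √(16 + 25 + 225) = √266 ≈ 16.3095
comp_q p = -69 / √266 ≈ -4.231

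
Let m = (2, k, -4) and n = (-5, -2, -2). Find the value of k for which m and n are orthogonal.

m · n = 2·(-5) + k·(-2) + (-4)·(-2) = -2 - 2k
Set equal to 0: -2k = 2, so k = -1.

-1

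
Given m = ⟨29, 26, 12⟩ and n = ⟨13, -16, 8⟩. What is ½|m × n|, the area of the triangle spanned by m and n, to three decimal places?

i: 26·8 - 12·(-16) = 208 - (-192) = 400
j: 12·13 - 29·8 = 156 - 232 = -76
k: 29·(-16) - 26·13 = -464 - 338 = -802
m × n = (400, -76, -802)
|m × n| = √(400² + (-76)² + (-802)²) = √808980 ≈ 899.4332
area = ½ · 899.4332 ≈ 449.717

449.717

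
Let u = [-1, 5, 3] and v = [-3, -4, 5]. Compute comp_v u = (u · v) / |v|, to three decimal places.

u · v = (-1)·(-3) + 5·(-4) + 3·5 = 3 - 20 + 15 = -2
|v| = √(9 + 16 + 25) = √50 ≈ 7.0711
comp_v u = -2 / √50 ≈ -0.283

-0.283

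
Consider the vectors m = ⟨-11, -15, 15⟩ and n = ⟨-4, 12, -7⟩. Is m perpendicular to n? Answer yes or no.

m · n = (-11)·(-4) + (-15)·12 + 15·(-7) = 44 - 180 - 105 = -241
Nonzero, so the vectors are not orthogonal.

no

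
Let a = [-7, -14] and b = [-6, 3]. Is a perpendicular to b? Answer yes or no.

yes

a · b = (-7)·(-6) + (-14)·3 = 42 - 42 = 0
Zero, so the vectors are orthogonal.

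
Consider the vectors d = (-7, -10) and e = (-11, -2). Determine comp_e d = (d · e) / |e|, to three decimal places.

d · e = (-7)·(-11) + (-10)·(-2) = 77 + 20 = 97
|e| = √(121 + 4) = √125 ≈ 11.1803
comp_e d = 97 / √125 ≈ 8.676

8.676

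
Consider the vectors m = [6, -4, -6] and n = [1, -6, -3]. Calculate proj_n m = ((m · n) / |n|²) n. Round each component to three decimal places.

m · n = 6·1 + (-4)·(-6) + (-6)·(-3) = 6 + 24 + 18 = 48
|n|² = 1 + 36 + 9 = 46
proj_n m = (48/46) · (1, -6, -3) ≈ (1.043, -6.261, -3.130)

(1.043, -6.261, -3.130)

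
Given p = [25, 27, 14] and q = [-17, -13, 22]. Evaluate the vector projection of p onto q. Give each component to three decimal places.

(8.446, 6.459, -10.930)

p · q = 25·(-17) + 27·(-13) + 14·22 = -425 - 351 + 308 = -468
|q|² = 289 + 169 + 484 = 942
proj_q p = (-468/942) · (-17, -13, 22) ≈ (8.446, 6.459, -10.930)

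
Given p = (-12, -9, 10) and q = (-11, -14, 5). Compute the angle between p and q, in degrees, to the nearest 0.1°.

p · q = (-12)·(-11) + (-9)·(-14) + 10·5 = 132 + 126 + 50 = 308
|p|² = 144 + 81 + 100 = 325,  |p| = √325 ≈ 18.027756
|q|² = 121 + 196 + 25 = 342,  |q| = √342 ≈ 18.493242
cos θ = 308 / (18.027756 · 18.493242) ≈ 0.92384
θ = arccos(0.92384) ≈ 22.5°

22.5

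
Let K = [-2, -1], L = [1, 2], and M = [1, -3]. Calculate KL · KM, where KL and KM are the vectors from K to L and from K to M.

KL = L − K = (3, 3)
KM = M − K = (3, -2)
KL · KM = 3·3 + 3·(-2) = 9 - 6 = 3

3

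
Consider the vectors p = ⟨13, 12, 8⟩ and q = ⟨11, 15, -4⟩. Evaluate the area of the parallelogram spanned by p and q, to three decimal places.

i: 12·(-4) - 8·15 = -48 - 120 = -168
j: 8·11 - 13·(-4) = 88 - (-52) = 140
k: 13·15 - 12·11 = 195 - 132 = 63
p × q = (-168, 140, 63)
|p × q| = √((-168)² + 140² + 63²) = √51793 ≈ 227.5808

227.581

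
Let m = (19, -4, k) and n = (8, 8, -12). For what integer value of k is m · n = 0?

10

m · n = 19·8 + (-4)·8 + k·(-12) = 120 - 12k
Set equal to 0: -12k = -120, so k = 10.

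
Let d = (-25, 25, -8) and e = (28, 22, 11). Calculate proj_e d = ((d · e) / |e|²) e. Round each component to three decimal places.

d · e = (-25)·28 + 25·22 + (-8)·11 = -700 + 550 - 88 = -238
|e|² = 784 + 484 + 121 = 1389
proj_e d = (-238/1389) · (28, 22, 11) ≈ (-4.798, -3.770, -1.885)

(-4.798, -3.770, -1.885)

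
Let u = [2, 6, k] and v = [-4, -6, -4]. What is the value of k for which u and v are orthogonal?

-11

u · v = 2·(-4) + 6·(-6) + k·(-4) = -44 - 4k
Set equal to 0: -4k = 44, so k = -11.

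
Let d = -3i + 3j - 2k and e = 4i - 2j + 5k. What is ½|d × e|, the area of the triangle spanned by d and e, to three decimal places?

i: 3·5 - (-2)·(-2) = 15 - 4 = 11
j: (-2)·4 - (-3)·5 = -8 - (-15) = 7
k: (-3)·(-2) - 3·4 = 6 - 12 = -6
d × e = (11, 7, -6)
|d × e| = √(11² + 7² + (-6)²) = √206 ≈ 14.3527
area = ½ · 14.3527 ≈ 7.176

7.176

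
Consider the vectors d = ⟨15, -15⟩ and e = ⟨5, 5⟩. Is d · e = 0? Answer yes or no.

d · e = 15·5 + (-15)·5 = 75 - 75 = 0
Zero, so the vectors are orthogonal.

yes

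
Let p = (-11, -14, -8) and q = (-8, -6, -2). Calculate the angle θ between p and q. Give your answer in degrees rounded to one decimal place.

p · q = (-11)·(-8) + (-14)·(-6) + (-8)·(-2) = 88 + 84 + 16 = 188
|p|² = 121 + 196 + 64 = 381,  |p| = √381 ≈ 19.519221
|q|² = 64 + 36 + 4 = 104,  |q| = √104 ≈ 10.198039
cos θ = 188 / (19.519221 · 10.198039) ≈ 0.94445
θ = arccos(0.94445) ≈ 19.2°

19.2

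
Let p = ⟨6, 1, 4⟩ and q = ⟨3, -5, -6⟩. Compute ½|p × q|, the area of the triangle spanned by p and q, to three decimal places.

i: 1·(-6) - 4·(-5) = -6 - (-20) = 14
j: 4·3 - 6·(-6) = 12 - (-36) = 48
k: 6·(-5) - 1·3 = -30 - 3 = -33
p × q = (14, 48, -33)
|p × q| = √(14² + 48² + (-33)²) = √3589 ≈ 59.9083
area = ½ · 59.9083 ≈ 29.954

29.954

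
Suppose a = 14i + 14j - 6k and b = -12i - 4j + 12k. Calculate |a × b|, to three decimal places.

i: 14·12 - (-6)·(-4) = 168 - 24 = 144
j: (-6)·(-12) - 14·12 = 72 - 168 = -96
k: 14·(-4) - 14·(-12) = -56 - (-168) = 112
a × b = (144, -96, 112)
|a × b| = √(144² + (-96)² + 112²) = √42496 ≈ 206.1456

206.146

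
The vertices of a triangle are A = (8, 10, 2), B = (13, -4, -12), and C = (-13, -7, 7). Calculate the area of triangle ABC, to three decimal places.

278.777

AB = (5, -14, -14),  AC = (-21, -17, 5)
i: (-14)·5 - (-14)·(-17) = -70 - 238 = -308
j: (-14)·(-21) - 5·5 = 294 - 25 = 269
k: 5·(-17) - (-14)·(-21) = -85 - 294 = -379
AB × AC = (-308, 269, -379)
|AB × AC| = √310866 ≈ 557.5536
area = ½ · 557.5536 ≈ 278.777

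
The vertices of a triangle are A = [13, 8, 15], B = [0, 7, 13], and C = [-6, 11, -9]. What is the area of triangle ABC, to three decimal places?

140.837

AB = (-13, -1, -2),  AC = (-19, 3, -24)
i: (-1)·(-24) - (-2)·3 = 24 - (-6) = 30
j: (-2)·(-19) - (-13)·(-24) = 38 - 312 = -274
k: (-13)·3 - (-1)·(-19) = -39 - 19 = -58
AB × AC = (30, -274, -58)
|AB × AC| = √79340 ≈ 281.6736
area = ½ · 281.6736 ≈ 140.837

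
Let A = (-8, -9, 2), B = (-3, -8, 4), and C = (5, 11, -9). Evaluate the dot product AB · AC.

63

AB = B − A = (5, 1, 2)
AC = C − A = (13, 20, -11)
AB · AC = 5·13 + 1·20 + 2·(-11) = 65 + 20 - 22 = 63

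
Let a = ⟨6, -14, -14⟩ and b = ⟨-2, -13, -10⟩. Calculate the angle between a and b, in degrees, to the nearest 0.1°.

24.9

a · b = 6·(-2) + (-14)·(-13) + (-14)·(-10) = -12 + 182 + 140 = 310
|a|² = 36 + 196 + 196 = 428,  |a| = √428 ≈ 20.688161
|b|² = 4 + 169 + 100 = 273,  |b| = √273 ≈ 16.522712
cos θ = 310 / (20.688161 · 16.522712) ≈ 0.90690
θ = arccos(0.90690) ≈ 24.9°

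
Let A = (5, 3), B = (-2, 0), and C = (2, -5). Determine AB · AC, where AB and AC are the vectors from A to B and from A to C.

AB = B − A = (-7, -3)
AC = C − A = (-3, -8)
AB · AC = (-7)·(-3) + (-3)·(-8) = 21 + 24 = 45

45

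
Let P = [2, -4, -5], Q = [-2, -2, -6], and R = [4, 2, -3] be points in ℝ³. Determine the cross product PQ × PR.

(10, 6, -28)

PQ = (-4, 2, -1)
PR = (2, 6, 2)
i: 2·2 - (-1)·6 = 4 - (-6) = 10
j: (-1)·2 - (-4)·2 = -2 - (-8) = 6
k: (-4)·6 - 2·2 = -24 - 4 = -28
PQ × PR = (10, 6, -28)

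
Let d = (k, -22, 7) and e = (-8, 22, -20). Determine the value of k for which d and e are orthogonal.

-78

d · e = k·(-8) + (-22)·22 + 7·(-20) = -624 - 8k
Set equal to 0: -8k = 624, so k = -78.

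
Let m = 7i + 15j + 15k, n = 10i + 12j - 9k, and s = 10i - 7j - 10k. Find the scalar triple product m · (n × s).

-3981

n × s:
i: 12·(-10) - (-9)·(-7) = -120 - 63 = -183
j: (-9)·10 - 10·(-10) = -90 - (-100) = 10
k: 10·(-7) - 12·10 = -70 - 120 = -190
n × s = (-183, 10, -190)
m · (n × s) = 7·(-183) + 15·10 + 15·(-190) = -1281 + 150 - 2850 = -3981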